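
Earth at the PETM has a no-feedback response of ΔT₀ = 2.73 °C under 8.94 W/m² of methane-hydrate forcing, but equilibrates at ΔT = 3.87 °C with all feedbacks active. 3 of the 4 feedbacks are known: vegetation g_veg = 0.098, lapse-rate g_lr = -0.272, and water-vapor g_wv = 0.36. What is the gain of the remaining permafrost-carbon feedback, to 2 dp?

Amplification A = ΔT/ΔT₀ = 3.87/2.73 = 1.418.
Total gain g = 1 − 1/A = 1 − 1/1.418 = 0.2948.
Known gains sum to 0.098 − 0.272 + 0.36 = 0.186.
g_pf = 0.2948 − 0.186 = 0.11.

0.11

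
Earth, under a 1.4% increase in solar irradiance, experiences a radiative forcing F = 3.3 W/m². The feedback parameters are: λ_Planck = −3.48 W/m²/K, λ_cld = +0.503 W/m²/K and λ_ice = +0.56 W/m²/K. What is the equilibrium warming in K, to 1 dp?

Net feedback parameter λ = (−3.48) + (+0.503) + (+0.56) = -2.417 W/m²/K.
ΔT = −F/λ = −3.3/(-2.417) = 1.4 K.

1.4 K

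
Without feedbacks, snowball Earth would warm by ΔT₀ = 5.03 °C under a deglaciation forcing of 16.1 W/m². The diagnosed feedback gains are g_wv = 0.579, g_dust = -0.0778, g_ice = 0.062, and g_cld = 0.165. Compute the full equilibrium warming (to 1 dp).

Total gain g = 0.579 − 0.0778 + 0.062 + 0.165 = 0.7282.
Amplification A = 1/(1 − 0.7282) = 3.679.
ΔT = 5.03 × 3.679 = 18.5 °C.

18.5 °C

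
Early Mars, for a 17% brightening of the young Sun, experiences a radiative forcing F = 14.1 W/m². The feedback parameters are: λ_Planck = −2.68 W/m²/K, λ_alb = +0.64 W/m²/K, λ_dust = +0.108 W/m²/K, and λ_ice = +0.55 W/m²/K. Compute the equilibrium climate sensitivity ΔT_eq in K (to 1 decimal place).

10.2 K

Net feedback parameter λ = (−2.68) + (+0.64) + (+0.108) + (+0.55) = -1.382 W/m²/K.
ΔT = −F/λ = −14.1/(-1.382) = 10.2 K.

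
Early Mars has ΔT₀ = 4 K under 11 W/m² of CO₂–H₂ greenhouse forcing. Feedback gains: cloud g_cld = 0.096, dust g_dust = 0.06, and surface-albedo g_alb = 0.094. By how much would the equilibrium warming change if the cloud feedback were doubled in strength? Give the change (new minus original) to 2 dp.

Original: g = 0.25, ΔT = 4/(1−0.25) = 5.3333 K.
With doubled cloud: g' = 0.346, ΔT' = 4/(1−0.346) = 6.1162 K.
Change = 6.1162 − 5.3333 = 0.78 K.

0.78 K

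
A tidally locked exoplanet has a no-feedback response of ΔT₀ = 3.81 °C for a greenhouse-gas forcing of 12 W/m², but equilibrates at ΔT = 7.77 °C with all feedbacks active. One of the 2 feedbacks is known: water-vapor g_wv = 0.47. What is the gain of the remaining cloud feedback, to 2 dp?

0.04

Amplification A = ΔT/ΔT₀ = 7.77/3.81 = 2.039.
Total gain g = 1 − 1/A = 1 − 1/2.039 = 0.5096.
The known gain is 0.47.
g_cld = 0.5096 − 0.47 = 0.04.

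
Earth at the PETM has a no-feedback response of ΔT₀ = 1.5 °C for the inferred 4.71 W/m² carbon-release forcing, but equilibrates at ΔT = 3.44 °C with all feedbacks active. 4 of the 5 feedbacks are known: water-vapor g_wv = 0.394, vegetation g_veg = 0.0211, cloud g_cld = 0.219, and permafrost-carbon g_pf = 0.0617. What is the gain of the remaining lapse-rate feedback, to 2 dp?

-0.13

Amplification A = ΔT/ΔT₀ = 3.44/1.5 = 2.293.
Total gain g = 1 − 1/A = 1 − 1/2.293 = 0.5639.
Known gains sum to 0.394 + 0.0211 + 0.219 + 0.0617 = 0.6958.
g_lr = 0.5639 − 0.6958 = -0.13.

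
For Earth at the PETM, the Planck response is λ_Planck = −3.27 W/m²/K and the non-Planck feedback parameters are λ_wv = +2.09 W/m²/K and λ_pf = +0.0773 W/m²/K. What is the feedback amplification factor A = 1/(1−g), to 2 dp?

2.97

Convert to gains: g_wv = 2.09/3.27 = 0.6391; g_pf = 0.0773/3.27 = 0.02364.
Total gain g = 0.66274.
A = 1/(1 − 0.66274) = 2.97.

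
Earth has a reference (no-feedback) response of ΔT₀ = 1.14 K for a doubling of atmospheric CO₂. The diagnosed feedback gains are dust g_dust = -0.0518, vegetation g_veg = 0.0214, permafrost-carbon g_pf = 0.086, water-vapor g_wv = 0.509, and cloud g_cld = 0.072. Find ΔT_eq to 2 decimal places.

3.14 K

Total gain g = -0.0518 + 0.0214 + 0.086 + 0.509 + 0.072 = 0.6366.
Amplification A = 1/(1 − 0.6366) = 2.752.
ΔT = 1.14 × 2.752 = 3.14 K.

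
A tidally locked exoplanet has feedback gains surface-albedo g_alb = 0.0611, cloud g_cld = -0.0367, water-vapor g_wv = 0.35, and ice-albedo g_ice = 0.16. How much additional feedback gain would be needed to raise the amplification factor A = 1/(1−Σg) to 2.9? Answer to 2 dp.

Current total gain = 0.5344.
Target gain for A = 2.9: g* = 1 − 1/2.9 = 0.6552.
Additional gain needed = 0.6552 − 0.5344 = 0.12.

0.12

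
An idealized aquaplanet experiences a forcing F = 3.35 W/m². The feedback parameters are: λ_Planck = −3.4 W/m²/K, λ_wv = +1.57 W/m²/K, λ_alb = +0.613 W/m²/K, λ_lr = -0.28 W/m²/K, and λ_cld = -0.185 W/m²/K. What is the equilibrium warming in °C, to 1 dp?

2.0 °C

Net feedback parameter λ = (−3.4) + (+1.57) + (+0.613) + (-0.28) + (-0.185) = -1.682 W/m²/K.
ΔT = −F/λ = −3.35/(-1.682) = 2.0 °C.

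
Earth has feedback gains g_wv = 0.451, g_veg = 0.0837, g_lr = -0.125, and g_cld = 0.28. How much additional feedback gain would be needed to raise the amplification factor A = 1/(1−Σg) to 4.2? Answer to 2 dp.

0.07

Current total gain = 0.6897.
Target gain for A = 4.2: g* = 1 − 1/4.2 = 0.7619.
Additional gain needed = 0.7619 − 0.6897 = 0.07.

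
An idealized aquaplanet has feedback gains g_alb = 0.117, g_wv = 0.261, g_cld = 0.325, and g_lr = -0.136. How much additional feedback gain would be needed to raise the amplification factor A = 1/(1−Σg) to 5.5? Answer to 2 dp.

0.25

Current total gain = 0.567.
Target gain for A = 5.5: g* = 1 − 1/5.5 = 0.8182.
Additional gain needed = 0.8182 − 0.567 = 0.25.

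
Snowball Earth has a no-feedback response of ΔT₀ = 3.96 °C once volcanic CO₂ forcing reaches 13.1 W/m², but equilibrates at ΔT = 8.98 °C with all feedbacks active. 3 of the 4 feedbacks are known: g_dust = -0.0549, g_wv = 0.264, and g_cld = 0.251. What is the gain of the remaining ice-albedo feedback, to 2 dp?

0.10

Amplification A = ΔT/ΔT₀ = 8.98/3.96 = 2.268.
Total gain g = 1 − 1/A = 1 − 1/2.268 = 0.5591.
Known gains sum to -0.0549 + 0.264 + 0.251 = 0.4601.
g_ice = 0.5591 − 0.4601 = 0.10.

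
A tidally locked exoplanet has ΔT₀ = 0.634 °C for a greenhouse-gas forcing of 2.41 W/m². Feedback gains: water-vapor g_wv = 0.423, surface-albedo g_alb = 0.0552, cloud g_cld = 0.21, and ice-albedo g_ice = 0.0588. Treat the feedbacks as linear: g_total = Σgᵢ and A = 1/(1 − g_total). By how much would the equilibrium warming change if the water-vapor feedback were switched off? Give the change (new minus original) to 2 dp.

Original: g = 0.747, ΔT = 0.634/(1−0.747) = 2.5059 °C.
Without water-vapor: g' = 0.324, ΔT' = 0.634/(1−0.324) = 0.9379 °C.
Change = 0.9379 − 2.5059 = -1.57 °C.

-1.57 °C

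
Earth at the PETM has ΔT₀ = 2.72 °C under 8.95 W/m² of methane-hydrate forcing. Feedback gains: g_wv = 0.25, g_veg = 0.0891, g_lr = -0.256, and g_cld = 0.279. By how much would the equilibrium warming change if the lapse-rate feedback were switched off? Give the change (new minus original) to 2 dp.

2.86 °C

Original: g = 0.3621, ΔT = 2.72/(1−0.3621) = 4.2640 °C.
Without lapse-rate: g' = 0.6181, ΔT' = 2.72/(1−0.6181) = 7.1223 °C.
Change = 7.1223 − 4.2640 = 2.86 °C.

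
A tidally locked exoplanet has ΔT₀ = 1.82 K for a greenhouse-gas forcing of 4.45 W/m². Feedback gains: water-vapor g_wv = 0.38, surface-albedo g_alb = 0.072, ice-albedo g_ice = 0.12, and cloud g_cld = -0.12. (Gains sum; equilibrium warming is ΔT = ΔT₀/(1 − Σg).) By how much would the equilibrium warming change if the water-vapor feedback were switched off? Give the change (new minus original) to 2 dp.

-1.36 K

Original: g = 0.452, ΔT = 1.82/(1−0.452) = 3.3212 K.
Without water-vapor: g' = 0.072, ΔT' = 1.82/(1−0.072) = 1.9612 K.
Change = 1.9612 − 3.3212 = -1.36 K.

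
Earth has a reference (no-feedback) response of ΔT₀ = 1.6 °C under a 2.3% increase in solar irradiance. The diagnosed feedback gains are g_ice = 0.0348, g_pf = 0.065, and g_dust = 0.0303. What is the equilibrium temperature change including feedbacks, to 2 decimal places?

Total gain g = 0.0348 + 0.065 + 0.0303 = 0.1301.
Amplification A = 1/(1 − 0.1301) = 1.15.
ΔT = 1.6 × 1.15 = 1.84 °C.

1.84 °C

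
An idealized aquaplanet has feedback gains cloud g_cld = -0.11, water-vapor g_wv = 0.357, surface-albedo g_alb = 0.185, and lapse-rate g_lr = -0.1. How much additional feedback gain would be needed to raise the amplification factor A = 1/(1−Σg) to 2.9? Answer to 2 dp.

0.32

Current total gain = 0.332.
Target gain for A = 2.9: g* = 1 − 1/2.9 = 0.6552.
Additional gain needed = 0.6552 − 0.332 = 0.32.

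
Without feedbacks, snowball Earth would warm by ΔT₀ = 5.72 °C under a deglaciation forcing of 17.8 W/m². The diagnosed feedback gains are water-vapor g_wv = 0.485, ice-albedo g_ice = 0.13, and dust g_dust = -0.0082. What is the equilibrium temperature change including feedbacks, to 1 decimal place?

Total gain g = 0.485 + 0.13 − 0.0082 = 0.6068.
Amplification A = 1/(1 − 0.6068) = 2.543.
ΔT = 5.72 × 2.543 = 14.5 °C.

14.5 °C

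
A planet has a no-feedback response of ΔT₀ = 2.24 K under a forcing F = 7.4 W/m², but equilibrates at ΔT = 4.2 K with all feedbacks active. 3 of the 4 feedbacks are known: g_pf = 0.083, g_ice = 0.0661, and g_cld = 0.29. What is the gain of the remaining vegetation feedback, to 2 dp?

0.03

Amplification A = ΔT/ΔT₀ = 4.2/2.24 = 1.875.
Total gain g = 1 − 1/A = 1 − 1/1.875 = 0.4667.
Known gains sum to 0.083 + 0.0661 + 0.29 = 0.4391.
g_veg = 0.4667 − 0.4391 = 0.03.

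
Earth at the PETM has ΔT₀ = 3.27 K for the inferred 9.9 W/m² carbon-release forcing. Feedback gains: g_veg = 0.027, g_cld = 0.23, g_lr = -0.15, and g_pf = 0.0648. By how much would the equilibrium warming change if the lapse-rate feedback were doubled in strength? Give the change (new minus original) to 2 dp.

Original: g = 0.1718, ΔT = 3.27/(1−0.1718) = 3.9483 K.
With doubled lapse-rate: g' = 0.0218, ΔT' = 3.27/(1−0.0218) = 3.3429 K.
Change = 3.3429 − 3.9483 = -0.61 K.

-0.61 K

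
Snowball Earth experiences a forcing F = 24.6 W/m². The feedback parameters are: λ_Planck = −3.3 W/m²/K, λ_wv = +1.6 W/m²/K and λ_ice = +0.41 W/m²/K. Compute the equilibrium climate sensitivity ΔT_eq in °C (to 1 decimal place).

Net feedback parameter λ = (−3.3) + (+1.6) + (+0.41) = -1.29 W/m²/K.
ΔT = −F/λ = −24.6/(-1.29) = 19.1 °C.

19.1 °C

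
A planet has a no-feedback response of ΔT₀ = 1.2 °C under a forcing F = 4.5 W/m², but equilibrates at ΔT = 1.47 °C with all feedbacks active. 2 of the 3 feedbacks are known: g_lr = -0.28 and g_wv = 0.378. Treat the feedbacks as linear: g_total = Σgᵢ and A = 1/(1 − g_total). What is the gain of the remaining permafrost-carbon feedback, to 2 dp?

Amplification A = ΔT/ΔT₀ = 1.47/1.2 = 1.225.
Total gain g = 1 − 1/A = 1 − 1/1.225 = 0.1837.
Known gains sum to -0.28 + 0.378 = 0.098.
g_pf = 0.1837 − 0.098 = 0.09.

0.09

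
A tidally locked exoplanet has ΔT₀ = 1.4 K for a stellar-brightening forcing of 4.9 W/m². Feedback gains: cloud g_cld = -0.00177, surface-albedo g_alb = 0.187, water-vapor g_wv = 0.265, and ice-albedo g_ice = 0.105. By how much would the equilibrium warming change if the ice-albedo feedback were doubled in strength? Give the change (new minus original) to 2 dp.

0.97 K

Original: g = 0.55523, ΔT = 1.4/(1−0.55523) = 3.1477 K.
With doubled ice-albedo: g' = 0.66023, ΔT' = 1.4/(1−0.66023) = 4.1204 K.
Change = 4.1204 − 3.1477 = 0.97 K.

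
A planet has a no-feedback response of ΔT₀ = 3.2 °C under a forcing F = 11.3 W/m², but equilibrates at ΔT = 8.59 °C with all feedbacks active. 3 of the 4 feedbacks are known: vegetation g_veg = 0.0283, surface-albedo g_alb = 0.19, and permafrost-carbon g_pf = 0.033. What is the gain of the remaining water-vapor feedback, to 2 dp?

Amplification A = ΔT/ΔT₀ = 8.59/3.2 = 2.684.
Total gain g = 1 − 1/A = 1 − 1/2.684 = 0.6274.
Known gains sum to 0.0283 + 0.19 + 0.033 = 0.2513.
g_wv = 0.6274 − 0.2513 = 0.38.

0.38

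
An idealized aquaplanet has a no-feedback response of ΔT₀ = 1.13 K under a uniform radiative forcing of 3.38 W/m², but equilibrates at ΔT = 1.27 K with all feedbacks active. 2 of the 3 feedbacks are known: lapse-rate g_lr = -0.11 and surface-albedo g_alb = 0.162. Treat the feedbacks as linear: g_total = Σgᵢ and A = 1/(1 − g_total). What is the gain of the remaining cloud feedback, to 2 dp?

Amplification A = ΔT/ΔT₀ = 1.27/1.13 = 1.124.
Total gain g = 1 − 1/A = 1 − 1/1.124 = 0.1103.
Known gains sum to -0.11 + 0.162 = 0.052.
g_cld = 0.1103 − 0.052 = 0.06.

0.06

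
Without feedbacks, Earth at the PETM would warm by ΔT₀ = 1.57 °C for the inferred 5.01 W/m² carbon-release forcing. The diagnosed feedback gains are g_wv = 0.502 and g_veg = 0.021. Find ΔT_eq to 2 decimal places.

Total gain g = 0.502 + 0.021 = 0.523.
Amplification A = 1/(1 − 0.523) = 2.096.
ΔT = 1.57 × 2.096 = 3.29 °C.

3.29 °C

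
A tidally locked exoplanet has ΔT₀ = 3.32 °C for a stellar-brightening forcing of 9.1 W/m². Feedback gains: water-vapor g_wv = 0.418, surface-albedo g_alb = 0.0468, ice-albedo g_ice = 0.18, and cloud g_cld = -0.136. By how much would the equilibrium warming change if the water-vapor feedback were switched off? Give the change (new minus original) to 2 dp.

-3.11 °C

Original: g = 0.5088, ΔT = 3.32/(1−0.5088) = 6.7590 °C.
Without water-vapor: g' = 0.0908, ΔT' = 3.32/(1−0.0908) = 3.6516 °C.
Change = 3.6516 − 6.7590 = -3.11 °C.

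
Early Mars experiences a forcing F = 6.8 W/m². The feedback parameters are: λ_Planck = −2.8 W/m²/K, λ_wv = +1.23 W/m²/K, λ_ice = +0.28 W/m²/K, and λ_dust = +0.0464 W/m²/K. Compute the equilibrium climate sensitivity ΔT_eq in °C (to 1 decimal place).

Net feedback parameter λ = (−2.8) + (+1.23) + (+0.28) + (+0.0464) = -1.2436 W/m²/K.
ΔT = −F/λ = −6.8/(-1.2436) = 5.5 °C.

5.5 °C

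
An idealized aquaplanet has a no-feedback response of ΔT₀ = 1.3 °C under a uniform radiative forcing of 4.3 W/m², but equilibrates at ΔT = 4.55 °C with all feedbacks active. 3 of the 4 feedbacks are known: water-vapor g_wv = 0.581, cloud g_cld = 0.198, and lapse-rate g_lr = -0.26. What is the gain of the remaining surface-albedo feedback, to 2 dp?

Amplification A = ΔT/ΔT₀ = 4.55/1.3 = 3.5.
Total gain g = 1 − 1/A = 1 − 1/3.5 = 0.7143.
Known gains sum to 0.581 + 0.198 − 0.26 = 0.519.
g_alb = 0.7143 − 0.519 = 0.20.

0.20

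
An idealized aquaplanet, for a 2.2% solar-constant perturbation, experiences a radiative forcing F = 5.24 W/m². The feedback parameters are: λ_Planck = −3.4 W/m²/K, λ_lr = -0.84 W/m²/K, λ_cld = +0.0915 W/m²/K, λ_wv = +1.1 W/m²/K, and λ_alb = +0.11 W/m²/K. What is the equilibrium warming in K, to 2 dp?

Net feedback parameter λ = (−3.4) + (-0.84) + (+0.0915) + (+1.1) + (+0.11) = -2.9385 W/m²/K.
ΔT = −F/λ = −5.24/(-2.9385) = 1.78 K.

1.78 K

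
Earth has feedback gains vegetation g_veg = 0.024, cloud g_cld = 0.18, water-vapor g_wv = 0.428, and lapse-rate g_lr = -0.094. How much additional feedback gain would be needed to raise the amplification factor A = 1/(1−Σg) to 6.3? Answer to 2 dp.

0.30

Current total gain = 0.538.
Target gain for A = 6.3: g* = 1 − 1/6.3 = 0.8413.
Additional gain needed = 0.8413 − 0.538 = 0.30.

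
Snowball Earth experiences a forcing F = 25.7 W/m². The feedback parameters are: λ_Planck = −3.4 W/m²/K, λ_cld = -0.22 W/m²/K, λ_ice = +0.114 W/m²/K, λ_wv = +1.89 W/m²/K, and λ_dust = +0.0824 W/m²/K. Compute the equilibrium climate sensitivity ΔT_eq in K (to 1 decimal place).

16.8 K

Net feedback parameter λ = (−3.4) + (-0.22) + (+0.114) + (+1.89) + (+0.0824) = -1.5336 W/m²/K.
ΔT = −F/λ = −25.7/(-1.5336) = 16.8 K.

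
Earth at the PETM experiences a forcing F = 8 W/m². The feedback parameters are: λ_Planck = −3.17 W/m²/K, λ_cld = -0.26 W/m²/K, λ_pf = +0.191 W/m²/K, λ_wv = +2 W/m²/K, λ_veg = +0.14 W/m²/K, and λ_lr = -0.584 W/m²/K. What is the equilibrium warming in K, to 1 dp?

4.8 K

Net feedback parameter λ = (−3.17) + (-0.26) + (+0.191) + (+2) + (+0.14) + (-0.584) = -1.683 W/m²/K.
ΔT = −F/λ = −8/(-1.683) = 4.8 K.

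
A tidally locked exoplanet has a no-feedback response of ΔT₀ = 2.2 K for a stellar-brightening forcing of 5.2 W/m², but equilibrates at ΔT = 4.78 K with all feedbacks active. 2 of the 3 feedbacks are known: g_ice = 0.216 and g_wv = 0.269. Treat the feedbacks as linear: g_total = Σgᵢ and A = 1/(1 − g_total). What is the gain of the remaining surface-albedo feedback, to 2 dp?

Amplification A = ΔT/ΔT₀ = 4.78/2.2 = 2.173.
Total gain g = 1 − 1/A = 1 − 1/2.173 = 0.5398.
Known gains sum to 0.216 + 0.269 = 0.485.
g_alb = 0.5398 − 0.485 = 0.05.

0.05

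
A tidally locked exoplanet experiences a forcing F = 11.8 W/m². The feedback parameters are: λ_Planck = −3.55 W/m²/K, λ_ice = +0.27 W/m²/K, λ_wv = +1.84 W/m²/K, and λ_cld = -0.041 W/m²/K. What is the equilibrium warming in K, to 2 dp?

7.97 K

Net feedback parameter λ = (−3.55) + (+0.27) + (+1.84) + (-0.041) = -1.481 W/m²/K.
ΔT = −F/λ = −11.8/(-1.481) = 7.97 K.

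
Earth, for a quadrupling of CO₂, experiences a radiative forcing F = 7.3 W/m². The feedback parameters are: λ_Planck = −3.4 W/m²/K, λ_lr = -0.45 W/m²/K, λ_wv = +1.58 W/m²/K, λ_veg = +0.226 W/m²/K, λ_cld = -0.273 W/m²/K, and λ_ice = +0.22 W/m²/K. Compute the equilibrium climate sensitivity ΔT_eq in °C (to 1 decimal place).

3.5 °C

Net feedback parameter λ = (−3.4) + (-0.45) + (+1.58) + (+0.226) + (-0.273) + (+0.22) = -2.097 W/m²/K.
ΔT = −F/λ = −7.3/(-2.097) = 3.5 °C.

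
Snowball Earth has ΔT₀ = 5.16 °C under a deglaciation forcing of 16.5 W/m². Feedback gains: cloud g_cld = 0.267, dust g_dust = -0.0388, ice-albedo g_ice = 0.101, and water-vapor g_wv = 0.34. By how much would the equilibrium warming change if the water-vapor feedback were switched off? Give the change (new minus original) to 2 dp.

-7.91 °C

Original: g = 0.6692, ΔT = 5.16/(1−0.6692) = 15.5985 °C.
Without water-vapor: g' = 0.3292, ΔT' = 5.16/(1−0.3292) = 7.6923 °C.
Change = 7.6923 − 15.5985 = -7.91 °C.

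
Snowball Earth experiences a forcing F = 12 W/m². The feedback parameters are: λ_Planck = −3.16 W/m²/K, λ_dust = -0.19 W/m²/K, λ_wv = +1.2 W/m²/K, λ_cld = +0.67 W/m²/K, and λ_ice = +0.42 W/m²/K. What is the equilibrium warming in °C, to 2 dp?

11.32 °C

Net feedback parameter λ = (−3.16) + (-0.19) + (+1.2) + (+0.67) + (+0.42) = -1.06 W/m²/K.
ΔT = −F/λ = −12/(-1.06) = 11.32 °C.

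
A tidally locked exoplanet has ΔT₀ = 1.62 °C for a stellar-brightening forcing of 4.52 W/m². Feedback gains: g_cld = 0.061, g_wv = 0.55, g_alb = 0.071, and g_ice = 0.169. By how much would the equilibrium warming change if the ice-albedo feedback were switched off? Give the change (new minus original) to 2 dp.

Original: g = 0.851, ΔT = 1.62/(1−0.851) = 10.8725 °C.
Without ice-albedo: g' = 0.682, ΔT' = 1.62/(1−0.682) = 5.0943 °C.
Change = 5.0943 − 10.8725 = -5.78 °C.

-5.78 °C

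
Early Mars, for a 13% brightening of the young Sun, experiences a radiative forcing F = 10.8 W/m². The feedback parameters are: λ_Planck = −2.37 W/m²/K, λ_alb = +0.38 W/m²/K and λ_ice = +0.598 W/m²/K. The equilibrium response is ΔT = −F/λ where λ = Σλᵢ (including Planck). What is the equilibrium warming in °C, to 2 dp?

7.76 °C

Net feedback parameter λ = (−2.37) + (+0.38) + (+0.598) = -1.392 W/m²/K.
ΔT = −F/λ = −10.8/(-1.392) = 7.76 °C.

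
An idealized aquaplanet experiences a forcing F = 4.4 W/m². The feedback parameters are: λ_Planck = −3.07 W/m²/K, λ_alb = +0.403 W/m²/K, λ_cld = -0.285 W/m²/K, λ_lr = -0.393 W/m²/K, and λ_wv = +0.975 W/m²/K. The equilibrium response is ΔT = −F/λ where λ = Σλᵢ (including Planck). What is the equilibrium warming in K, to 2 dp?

Net feedback parameter λ = (−3.07) + (+0.403) + (-0.285) + (-0.393) + (+0.975) = -2.37 W/m²/K.
ΔT = −F/λ = −4.4/(-2.37) = 1.86 K.

1.86 K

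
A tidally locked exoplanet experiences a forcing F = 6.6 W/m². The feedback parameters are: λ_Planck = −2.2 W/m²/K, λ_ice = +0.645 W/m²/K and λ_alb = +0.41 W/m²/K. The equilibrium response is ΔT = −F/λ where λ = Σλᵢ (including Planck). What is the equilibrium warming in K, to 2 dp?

5.76 K

Net feedback parameter λ = (−2.2) + (+0.645) + (+0.41) = -1.145 W/m²/K.
ΔT = −F/λ = −6.6/(-1.145) = 5.76 K.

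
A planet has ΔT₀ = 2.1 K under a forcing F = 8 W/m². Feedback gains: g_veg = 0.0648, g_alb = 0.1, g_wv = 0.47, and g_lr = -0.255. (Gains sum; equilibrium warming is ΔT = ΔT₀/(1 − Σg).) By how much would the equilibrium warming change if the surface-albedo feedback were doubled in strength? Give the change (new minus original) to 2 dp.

0.65 K

Original: g = 0.3798, ΔT = 2.1/(1−0.3798) = 3.3860 K.
With doubled surface-albedo: g' = 0.4798, ΔT' = 2.1/(1−0.4798) = 4.0369 K.
Change = 4.0369 − 3.3860 = 0.65 K.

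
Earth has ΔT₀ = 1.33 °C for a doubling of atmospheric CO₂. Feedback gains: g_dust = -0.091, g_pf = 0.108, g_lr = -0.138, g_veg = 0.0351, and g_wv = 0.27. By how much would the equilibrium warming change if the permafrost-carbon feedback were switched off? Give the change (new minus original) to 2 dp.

Original: g = 0.1841, ΔT = 1.33/(1−0.1841) = 1.6301 °C.
Without permafrost-carbon: g' = 0.0761, ΔT' = 1.33/(1−0.0761) = 1.4395 °C.
Change = 1.4395 − 1.6301 = -0.19 °C.

-0.19 °C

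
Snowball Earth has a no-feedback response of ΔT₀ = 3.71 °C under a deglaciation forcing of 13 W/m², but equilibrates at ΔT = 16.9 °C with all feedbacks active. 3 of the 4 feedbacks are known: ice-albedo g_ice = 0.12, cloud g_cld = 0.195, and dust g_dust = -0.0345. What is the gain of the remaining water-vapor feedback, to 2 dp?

Amplification A = ΔT/ΔT₀ = 16.9/3.71 = 4.555.
Total gain g = 1 − 1/A = 1 − 1/4.555 = 0.7805.
Known gains sum to 0.12 + 0.195 − 0.0345 = 0.2805.
g_wv = 0.7805 − 0.2805 = 0.50.

0.50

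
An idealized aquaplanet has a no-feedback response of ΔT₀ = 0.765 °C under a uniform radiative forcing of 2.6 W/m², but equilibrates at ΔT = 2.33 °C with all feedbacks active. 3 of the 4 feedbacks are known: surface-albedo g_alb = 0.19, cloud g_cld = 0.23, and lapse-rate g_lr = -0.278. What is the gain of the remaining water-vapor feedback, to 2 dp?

Amplification A = ΔT/ΔT₀ = 2.33/0.765 = 3.046.
Total gain g = 1 − 1/A = 1 − 1/3.046 = 0.6717.
Known gains sum to 0.19 + 0.23 − 0.278 = 0.142.
g_wv = 0.6717 − 0.142 = 0.53.

0.53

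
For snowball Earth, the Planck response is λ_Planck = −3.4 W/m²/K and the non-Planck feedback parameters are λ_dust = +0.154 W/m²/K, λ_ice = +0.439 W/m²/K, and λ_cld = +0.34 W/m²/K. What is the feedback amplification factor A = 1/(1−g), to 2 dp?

Convert to gains: g_dust = 0.154/3.4 = 0.04529; g_ice = 0.439/3.4 = 0.1291; g_cld = 0.34/3.4 = 0.1.
Total gain g = 0.27439.
A = 1/(1 − 0.27439) = 1.38.

1.38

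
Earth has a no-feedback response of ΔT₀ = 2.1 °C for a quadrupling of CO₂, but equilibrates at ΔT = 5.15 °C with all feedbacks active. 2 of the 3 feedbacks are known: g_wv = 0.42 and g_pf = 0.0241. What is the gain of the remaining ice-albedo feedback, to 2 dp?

0.15

Amplification A = ΔT/ΔT₀ = 5.15/2.1 = 2.452.
Total gain g = 1 − 1/A = 1 − 1/2.452 = 0.5922.
Known gains sum to 0.42 + 0.0241 = 0.4441.
g_ice = 0.5922 − 0.4441 = 0.15.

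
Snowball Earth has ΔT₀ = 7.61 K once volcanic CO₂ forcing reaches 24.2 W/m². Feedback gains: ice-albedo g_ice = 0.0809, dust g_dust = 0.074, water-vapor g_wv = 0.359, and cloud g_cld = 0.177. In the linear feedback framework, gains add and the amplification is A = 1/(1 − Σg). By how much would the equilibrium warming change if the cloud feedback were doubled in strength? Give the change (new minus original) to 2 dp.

32.99 K

Original: g = 0.6909, ΔT = 7.61/(1−0.6909) = 24.6199 K.
With doubled cloud: g' = 0.8679, ΔT' = 7.61/(1−0.8679) = 57.6079 K.
Change = 57.6079 − 24.6199 = 32.99 K.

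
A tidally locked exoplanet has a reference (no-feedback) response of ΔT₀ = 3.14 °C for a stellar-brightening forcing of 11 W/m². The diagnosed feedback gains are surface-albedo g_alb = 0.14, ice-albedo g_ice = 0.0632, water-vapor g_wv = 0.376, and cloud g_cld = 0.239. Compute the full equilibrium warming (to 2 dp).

17.27 °C

Total gain g = 0.14 + 0.0632 + 0.376 + 0.239 = 0.8182.
Amplification A = 1/(1 − 0.8182) = 5.501.
ΔT = 3.14 × 5.501 = 17.27 °C.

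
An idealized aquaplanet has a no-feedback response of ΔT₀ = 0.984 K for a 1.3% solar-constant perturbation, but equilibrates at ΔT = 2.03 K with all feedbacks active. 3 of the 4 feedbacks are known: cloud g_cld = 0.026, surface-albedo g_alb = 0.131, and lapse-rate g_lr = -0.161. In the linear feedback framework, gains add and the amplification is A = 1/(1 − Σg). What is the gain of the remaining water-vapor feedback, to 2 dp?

0.52

Amplification A = ΔT/ΔT₀ = 2.03/0.984 = 2.063.
Total gain g = 1 − 1/A = 1 − 1/2.063 = 0.5153.
Known gains sum to 0.026 + 0.131 − 0.161 = -0.004.
g_wv = 0.5153 + 0.004 = 0.52.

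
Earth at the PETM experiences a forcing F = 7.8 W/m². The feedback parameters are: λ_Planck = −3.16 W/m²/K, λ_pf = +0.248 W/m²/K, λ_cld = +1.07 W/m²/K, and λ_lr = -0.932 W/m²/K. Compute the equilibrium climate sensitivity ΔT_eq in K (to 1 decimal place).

Net feedback parameter λ = (−3.16) + (+0.248) + (+1.07) + (-0.932) = -2.774 W/m²/K.
ΔT = −F/λ = −7.8/(-2.774) = 2.8 K.

2.8 K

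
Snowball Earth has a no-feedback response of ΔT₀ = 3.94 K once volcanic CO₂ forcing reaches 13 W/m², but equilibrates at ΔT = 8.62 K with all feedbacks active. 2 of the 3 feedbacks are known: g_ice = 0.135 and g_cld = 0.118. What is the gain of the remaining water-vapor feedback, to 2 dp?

Amplification A = ΔT/ΔT₀ = 8.62/3.94 = 2.188.
Total gain g = 1 − 1/A = 1 − 1/2.188 = 0.543.
Known gains sum to 0.135 + 0.118 = 0.253.
g_wv = 0.543 − 0.253 = 0.29.

0.29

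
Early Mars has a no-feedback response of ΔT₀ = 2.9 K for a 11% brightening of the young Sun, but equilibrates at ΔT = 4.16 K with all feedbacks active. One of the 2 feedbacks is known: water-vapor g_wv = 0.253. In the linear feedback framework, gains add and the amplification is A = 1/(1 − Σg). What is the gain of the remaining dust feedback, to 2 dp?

Amplification A = ΔT/ΔT₀ = 4.16/2.9 = 1.434.
Total gain g = 1 − 1/A = 1 − 1/1.434 = 0.3026.
The known gain is 0.253.
g_dust = 0.3026 − 0.253 = 0.05.

0.05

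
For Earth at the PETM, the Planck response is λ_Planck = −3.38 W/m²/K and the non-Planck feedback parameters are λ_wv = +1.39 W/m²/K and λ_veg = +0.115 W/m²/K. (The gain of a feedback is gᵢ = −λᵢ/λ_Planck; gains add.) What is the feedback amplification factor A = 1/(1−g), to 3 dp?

Convert to gains: g_wv = 1.39/3.38 = 0.4112; g_veg = 0.115/3.38 = 0.03402.
Total gain g = 0.44522.
A = 1/(1 − 0.44522) = 1.803.

1.803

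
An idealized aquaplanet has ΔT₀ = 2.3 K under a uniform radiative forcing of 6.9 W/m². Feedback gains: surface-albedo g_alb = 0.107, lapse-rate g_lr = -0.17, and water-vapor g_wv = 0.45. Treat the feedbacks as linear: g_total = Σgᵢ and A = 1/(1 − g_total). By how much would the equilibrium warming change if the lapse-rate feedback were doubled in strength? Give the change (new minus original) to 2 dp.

-0.81 K

Original: g = 0.387, ΔT = 2.3/(1−0.387) = 3.7520 K.
With doubled lapse-rate: g' = 0.217, ΔT' = 2.3/(1−0.217) = 2.9374 K.
Change = 2.9374 − 3.7520 = -0.81 K.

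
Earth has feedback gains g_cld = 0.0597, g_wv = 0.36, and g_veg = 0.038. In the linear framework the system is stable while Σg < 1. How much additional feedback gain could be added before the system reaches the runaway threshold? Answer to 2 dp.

Current total gain = 0.0597 + 0.36 + 0.038 = 0.4577.
Margin to runaway = 1 − 0.4577 = 0.54.

0.54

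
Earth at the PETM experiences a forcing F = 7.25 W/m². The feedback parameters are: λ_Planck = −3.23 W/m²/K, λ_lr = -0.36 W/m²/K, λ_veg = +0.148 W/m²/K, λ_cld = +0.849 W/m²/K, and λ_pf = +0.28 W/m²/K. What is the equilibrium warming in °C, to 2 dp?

Net feedback parameter λ = (−3.23) + (-0.36) + (+0.148) + (+0.849) + (+0.28) = -2.313 W/m²/K.
ΔT = −F/λ = −7.25/(-2.313) = 3.13 °C.

3.13 °C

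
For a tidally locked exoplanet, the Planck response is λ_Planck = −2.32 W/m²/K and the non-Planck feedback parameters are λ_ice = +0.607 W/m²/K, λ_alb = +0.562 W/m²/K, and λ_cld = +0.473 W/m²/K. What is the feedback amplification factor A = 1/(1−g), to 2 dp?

3.42

Convert to gains: g_ice = 0.607/2.32 = 0.2616; g_alb = 0.562/2.32 = 0.2422; g_cld = 0.473/2.32 = 0.2039.
Total gain g = 0.7077.
A = 1/(1 − 0.7077) = 3.42.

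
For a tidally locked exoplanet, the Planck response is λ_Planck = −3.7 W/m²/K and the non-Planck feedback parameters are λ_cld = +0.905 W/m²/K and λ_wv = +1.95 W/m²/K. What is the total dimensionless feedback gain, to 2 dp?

Convert to gains: g_cld = 0.905/3.7 = 0.2446; g_wv = 1.95/3.7 = 0.527.
Total gain g = 0.7716.

0.77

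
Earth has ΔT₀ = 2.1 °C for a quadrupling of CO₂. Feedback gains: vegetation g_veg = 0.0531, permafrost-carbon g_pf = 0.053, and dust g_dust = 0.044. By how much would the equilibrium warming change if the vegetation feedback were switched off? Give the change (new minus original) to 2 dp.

-0.15 °C

Original: g = 0.1501, ΔT = 2.1/(1−0.1501) = 2.4709 °C.
Without vegetation: g' = 0.097, ΔT' = 2.1/(1−0.097) = 2.3256 °C.
Change = 2.3256 − 2.4709 = -0.15 °C.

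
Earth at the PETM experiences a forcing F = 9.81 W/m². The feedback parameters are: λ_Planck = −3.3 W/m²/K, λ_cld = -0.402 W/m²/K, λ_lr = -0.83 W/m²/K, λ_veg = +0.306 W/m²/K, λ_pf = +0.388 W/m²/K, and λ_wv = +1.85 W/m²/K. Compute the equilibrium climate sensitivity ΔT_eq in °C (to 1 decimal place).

Net feedback parameter λ = (−3.3) + (-0.402) + (-0.83) + (+0.306) + (+0.388) + (+1.85) = -1.988 W/m²/K.
ΔT = −F/λ = −9.81/(-1.988) = 4.9 °C.

4.9 °C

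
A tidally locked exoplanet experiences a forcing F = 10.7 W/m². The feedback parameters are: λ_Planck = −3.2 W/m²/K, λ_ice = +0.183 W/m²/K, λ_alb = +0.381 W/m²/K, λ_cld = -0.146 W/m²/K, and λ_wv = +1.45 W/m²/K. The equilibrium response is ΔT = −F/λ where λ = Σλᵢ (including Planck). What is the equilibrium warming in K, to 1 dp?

Net feedback parameter λ = (−3.2) + (+0.183) + (+0.381) + (-0.146) + (+1.45) = -1.332 W/m²/K.
ΔT = −F/λ = −10.7/(-1.332) = 8.0 K.

8.0 K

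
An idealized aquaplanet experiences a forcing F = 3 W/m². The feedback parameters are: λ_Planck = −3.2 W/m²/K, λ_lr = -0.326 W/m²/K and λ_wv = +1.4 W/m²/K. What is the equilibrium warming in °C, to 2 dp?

Net feedback parameter λ = (−3.2) + (-0.326) + (+1.4) = -2.126 W/m²/K.
ΔT = −F/λ = −3/(-2.126) = 1.41 °C.

1.41 °C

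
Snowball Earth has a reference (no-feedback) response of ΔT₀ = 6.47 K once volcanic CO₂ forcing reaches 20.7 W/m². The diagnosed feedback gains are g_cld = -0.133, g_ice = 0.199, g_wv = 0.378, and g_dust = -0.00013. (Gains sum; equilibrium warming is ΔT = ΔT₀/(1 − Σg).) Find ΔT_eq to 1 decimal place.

Total gain g = -0.133 + 0.199 + 0.378 − 0.00013 = 0.44387.
Amplification A = 1/(1 − 0.44387) = 1.798.
ΔT = 6.47 × 1.798 = 11.6 K.

11.6 K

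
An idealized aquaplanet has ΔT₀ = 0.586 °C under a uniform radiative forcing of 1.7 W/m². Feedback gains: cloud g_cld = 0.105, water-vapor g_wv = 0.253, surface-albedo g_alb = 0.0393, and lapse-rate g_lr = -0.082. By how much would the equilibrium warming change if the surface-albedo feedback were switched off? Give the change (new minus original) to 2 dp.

Original: g = 0.3153, ΔT = 0.586/(1−0.3153) = 0.8558 °C.
Without surface-albedo: g' = 0.276, ΔT' = 0.586/(1−0.276) = 0.8094 °C.
Change = 0.8094 − 0.8558 = -0.05 °C.

-0.05 °C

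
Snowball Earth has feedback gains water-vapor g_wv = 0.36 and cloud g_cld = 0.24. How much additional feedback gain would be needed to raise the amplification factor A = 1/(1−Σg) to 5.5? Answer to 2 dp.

0.22

Current total gain = 0.6.
Target gain for A = 5.5: g* = 1 − 1/5.5 = 0.8182.
Additional gain needed = 0.8182 − 0.6 = 0.22.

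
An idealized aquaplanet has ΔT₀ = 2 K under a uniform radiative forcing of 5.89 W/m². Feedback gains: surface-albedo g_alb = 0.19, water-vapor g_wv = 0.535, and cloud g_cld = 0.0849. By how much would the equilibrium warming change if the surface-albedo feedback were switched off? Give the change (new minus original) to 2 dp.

Original: g = 0.8099, ΔT = 2/(1−0.8099) = 10.5208 K.
Without surface-albedo: g' = 0.6199, ΔT' = 2/(1−0.6199) = 5.2618 K.
Change = 5.2618 − 10.5208 = -5.26 K.

-5.26 K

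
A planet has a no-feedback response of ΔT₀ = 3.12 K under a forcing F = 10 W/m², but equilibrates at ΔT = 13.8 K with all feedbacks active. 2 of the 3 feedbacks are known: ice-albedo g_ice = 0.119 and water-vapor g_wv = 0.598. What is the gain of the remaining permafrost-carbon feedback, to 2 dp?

0.06

Amplification A = ΔT/ΔT₀ = 13.8/3.12 = 4.423.
Total gain g = 1 − 1/A = 1 − 1/4.423 = 0.7739.
Known gains sum to 0.119 + 0.598 = 0.717.
g_pf = 0.7739 − 0.717 = 0.06.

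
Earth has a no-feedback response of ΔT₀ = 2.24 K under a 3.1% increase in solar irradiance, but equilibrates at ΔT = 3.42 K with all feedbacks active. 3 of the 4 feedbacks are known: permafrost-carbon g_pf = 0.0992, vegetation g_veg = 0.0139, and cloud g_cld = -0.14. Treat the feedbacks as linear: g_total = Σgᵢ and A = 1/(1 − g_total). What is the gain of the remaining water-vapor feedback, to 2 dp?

Amplification A = ΔT/ΔT₀ = 3.42/2.24 = 1.527.
Total gain g = 1 − 1/A = 1 − 1/1.527 = 0.3451.
Known gains sum to 0.0992 + 0.0139 − 0.14 = -0.0269.
g_wv = 0.3451 + 0.0269 = 0.37.

0.37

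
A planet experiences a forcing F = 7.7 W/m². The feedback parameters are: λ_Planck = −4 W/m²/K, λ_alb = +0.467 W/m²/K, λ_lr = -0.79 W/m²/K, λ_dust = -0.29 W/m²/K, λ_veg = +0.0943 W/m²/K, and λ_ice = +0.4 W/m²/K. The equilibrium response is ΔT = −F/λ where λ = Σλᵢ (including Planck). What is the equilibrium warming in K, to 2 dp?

Net feedback parameter λ = (−4) + (+0.467) + (-0.79) + (-0.29) + (+0.0943) + (+0.4) = -4.1187 W/m²/K.
ΔT = −F/λ = −7.7/(-4.1187) = 1.87 K.

1.87 K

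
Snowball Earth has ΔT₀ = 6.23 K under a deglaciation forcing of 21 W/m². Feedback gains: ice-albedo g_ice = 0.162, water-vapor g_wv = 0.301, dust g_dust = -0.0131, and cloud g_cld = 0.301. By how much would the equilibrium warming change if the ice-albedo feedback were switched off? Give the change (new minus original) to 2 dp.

Original: g = 0.7509, ΔT = 6.23/(1−0.7509) = 25.0100 K.
Without ice-albedo: g' = 0.5889, ΔT' = 6.23/(1−0.5889) = 15.1545 K.
Change = 15.1545 − 25.0100 = -9.86 K.

-9.86 K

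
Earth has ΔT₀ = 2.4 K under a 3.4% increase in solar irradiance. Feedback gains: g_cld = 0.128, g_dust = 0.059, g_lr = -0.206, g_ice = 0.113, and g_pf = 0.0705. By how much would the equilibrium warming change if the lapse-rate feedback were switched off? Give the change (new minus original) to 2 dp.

0.94 K

Original: g = 0.1645, ΔT = 2.4/(1−0.1645) = 2.8725 K.
Without lapse-rate: g' = 0.3705, ΔT' = 2.4/(1−0.3705) = 3.8125 K.
Change = 3.8125 − 2.8725 = 0.94 K.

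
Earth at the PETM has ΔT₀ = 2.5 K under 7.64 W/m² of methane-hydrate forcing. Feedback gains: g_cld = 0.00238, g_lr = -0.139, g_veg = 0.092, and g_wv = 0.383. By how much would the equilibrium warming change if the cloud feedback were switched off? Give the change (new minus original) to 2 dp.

Original: g = 0.33838, ΔT = 2.5/(1−0.33838) = 3.7786 K.
Without cloud: g' = 0.336, ΔT' = 2.5/(1−0.336) = 3.7651 K.
Change = 3.7651 − 3.7786 = -0.01 K.

-0.01 K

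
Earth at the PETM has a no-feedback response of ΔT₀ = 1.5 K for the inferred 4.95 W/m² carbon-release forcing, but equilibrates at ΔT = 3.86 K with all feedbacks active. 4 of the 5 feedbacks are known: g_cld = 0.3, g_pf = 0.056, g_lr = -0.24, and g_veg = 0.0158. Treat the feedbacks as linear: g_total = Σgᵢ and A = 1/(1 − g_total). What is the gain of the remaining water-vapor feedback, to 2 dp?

Amplification A = ΔT/ΔT₀ = 3.86/1.5 = 2.573.
Total gain g = 1 − 1/A = 1 − 1/2.573 = 0.6113.
Known gains sum to 0.3 + 0.056 − 0.24 + 0.0158 = 0.1318.
g_wv = 0.6113 − 0.1318 = 0.48.

0.48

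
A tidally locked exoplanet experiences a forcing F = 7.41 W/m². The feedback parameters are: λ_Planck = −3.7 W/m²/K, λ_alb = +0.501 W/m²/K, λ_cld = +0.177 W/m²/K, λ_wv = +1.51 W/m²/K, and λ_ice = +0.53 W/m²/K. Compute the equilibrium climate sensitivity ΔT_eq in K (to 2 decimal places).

Net feedback parameter λ = (−3.7) + (+0.501) + (+0.177) + (+1.51) + (+0.53) = -0.982 W/m²/K.
ΔT = −F/λ = −7.41/(-0.982) = 7.55 K.

7.55 K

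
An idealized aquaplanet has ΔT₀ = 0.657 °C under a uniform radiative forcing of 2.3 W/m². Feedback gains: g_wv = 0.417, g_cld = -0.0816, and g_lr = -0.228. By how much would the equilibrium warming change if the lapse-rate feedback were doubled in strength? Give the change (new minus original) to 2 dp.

-0.15 °C

Original: g = 0.1074, ΔT = 0.657/(1−0.1074) = 0.7361 °C.
With doubled lapse-rate: g' = -0.1206, ΔT' = 0.657/(1+0.1206) = 0.5863 °C.
Change = 0.5863 − 0.7361 = -0.15 °C.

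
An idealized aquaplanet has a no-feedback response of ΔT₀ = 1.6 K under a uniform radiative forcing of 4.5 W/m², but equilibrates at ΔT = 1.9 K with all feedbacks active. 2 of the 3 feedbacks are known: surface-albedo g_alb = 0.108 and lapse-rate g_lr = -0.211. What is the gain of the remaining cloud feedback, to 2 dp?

Amplification A = ΔT/ΔT₀ = 1.9/1.6 = 1.187.
Total gain g = 1 − 1/A = 1 − 1/1.187 = 0.1575.
Known gains sum to 0.108 − 0.211 = -0.103.
g_cld = 0.1575 + 0.103 = 0.26.

0.26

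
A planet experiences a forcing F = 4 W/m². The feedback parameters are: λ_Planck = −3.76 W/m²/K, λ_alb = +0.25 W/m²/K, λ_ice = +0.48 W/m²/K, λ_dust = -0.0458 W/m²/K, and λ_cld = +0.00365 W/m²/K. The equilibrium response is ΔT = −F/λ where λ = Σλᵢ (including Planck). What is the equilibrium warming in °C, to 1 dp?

Net feedback parameter λ = (−3.76) + (+0.25) + (+0.48) + (-0.0458) + (+0.00365) = -3.07215 W/m²/K.
ΔT = −F/λ = −4/(-3.07215) = 1.3 °C.

1.3 °C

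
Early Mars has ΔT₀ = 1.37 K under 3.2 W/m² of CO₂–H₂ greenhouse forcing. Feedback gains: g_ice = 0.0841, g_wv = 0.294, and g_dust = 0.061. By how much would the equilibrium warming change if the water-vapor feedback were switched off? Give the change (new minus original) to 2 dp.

Original: g = 0.4391, ΔT = 1.37/(1−0.4391) = 2.4425 K.
Without water-vapor: g' = 0.1451, ΔT' = 1.37/(1−0.1451) = 1.6025 K.
Change = 1.6025 − 2.4425 = -0.84 K.

-0.84 K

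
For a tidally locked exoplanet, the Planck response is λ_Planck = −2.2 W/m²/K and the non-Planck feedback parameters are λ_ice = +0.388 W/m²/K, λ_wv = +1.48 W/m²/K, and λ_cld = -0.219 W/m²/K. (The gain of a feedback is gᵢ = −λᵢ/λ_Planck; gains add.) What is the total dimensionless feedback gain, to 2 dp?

0.75

Convert to gains: g_ice = 0.388/2.2 = 0.1764; g_wv = 1.48/2.2 = 0.6727; g_cld = -0.219/2.2 = -0.09955.
Total gain g = 0.74955.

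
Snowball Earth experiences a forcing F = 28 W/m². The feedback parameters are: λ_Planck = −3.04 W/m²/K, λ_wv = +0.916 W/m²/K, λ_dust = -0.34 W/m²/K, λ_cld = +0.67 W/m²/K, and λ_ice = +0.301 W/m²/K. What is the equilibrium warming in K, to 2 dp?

Net feedback parameter λ = (−3.04) + (+0.916) + (-0.34) + (+0.67) + (+0.301) = -1.493 W/m²/K.
ΔT = −F/λ = −28/(-1.493) = 18.75 K.

18.75 K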